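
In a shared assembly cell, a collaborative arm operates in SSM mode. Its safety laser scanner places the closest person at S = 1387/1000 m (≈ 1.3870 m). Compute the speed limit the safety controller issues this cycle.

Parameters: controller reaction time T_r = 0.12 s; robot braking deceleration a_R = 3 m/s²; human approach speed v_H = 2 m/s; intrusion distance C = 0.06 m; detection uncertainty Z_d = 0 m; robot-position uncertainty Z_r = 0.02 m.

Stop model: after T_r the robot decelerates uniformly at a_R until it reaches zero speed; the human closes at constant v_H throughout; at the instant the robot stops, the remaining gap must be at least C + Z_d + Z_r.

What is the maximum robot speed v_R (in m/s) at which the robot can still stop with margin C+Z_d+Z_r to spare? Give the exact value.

quadratic (1/6)·v² + (59/75)·v + (-1067/1000) = 0
  disc = (59/75)² − 4·(1/6)·(-1067/1000) = 29929/22500 ; √disc = 173/150
  v_R = (−(59/75) + 173/150) / (2·(1/6)) = 11/10 m/s
check:
braking lasts T_s = (11/10)/3 = 0.3667 s
robot in T_r: 1.1000·0.1200 = 0.1320 m
robot covers 1.1000·0.3667 − ½·3.0000·0.3667² = 0.2017 m while stopping
human over T_r+T_s: 2.0000·(0.1200+0.3667) = 0.9733 m
residual clearance needed = 0.0600+0.0000+0.0200 = 0.0800 m
sum ≈ 0.1320+0.2017+0.9733+0.0800 ≈ 1.3870 m = S ✓

v_R_max = 11/10 m/s = 1.1000 m/s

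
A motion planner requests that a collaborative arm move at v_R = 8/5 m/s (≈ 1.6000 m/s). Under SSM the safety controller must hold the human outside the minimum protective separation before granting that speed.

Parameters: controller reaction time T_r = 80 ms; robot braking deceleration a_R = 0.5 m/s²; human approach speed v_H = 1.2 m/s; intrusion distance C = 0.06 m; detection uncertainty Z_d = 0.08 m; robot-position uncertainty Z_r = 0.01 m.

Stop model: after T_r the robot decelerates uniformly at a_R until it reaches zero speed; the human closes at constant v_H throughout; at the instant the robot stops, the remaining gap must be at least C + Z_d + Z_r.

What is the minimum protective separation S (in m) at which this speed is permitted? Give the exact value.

stop time T_s = (8/5)/(1/2) = 3.2000 s
reaction-phase robot travel = 1.6000·0.0800 = 0.1280 m
robot under decel: 1.6000²/(2·0.5000) = 2.5600 m
person approaches 1.2000·(0.0800+3.2000) = 3.9360 m
residual clearance needed = 0.0600+0.0800+0.0100 = 0.1500 m
S_min ≈ 0.1280+2.5600+3.9360+0.1500  ⇒  S_min = 3387/500 m

S_min = 3387/500 m = 6.7740 m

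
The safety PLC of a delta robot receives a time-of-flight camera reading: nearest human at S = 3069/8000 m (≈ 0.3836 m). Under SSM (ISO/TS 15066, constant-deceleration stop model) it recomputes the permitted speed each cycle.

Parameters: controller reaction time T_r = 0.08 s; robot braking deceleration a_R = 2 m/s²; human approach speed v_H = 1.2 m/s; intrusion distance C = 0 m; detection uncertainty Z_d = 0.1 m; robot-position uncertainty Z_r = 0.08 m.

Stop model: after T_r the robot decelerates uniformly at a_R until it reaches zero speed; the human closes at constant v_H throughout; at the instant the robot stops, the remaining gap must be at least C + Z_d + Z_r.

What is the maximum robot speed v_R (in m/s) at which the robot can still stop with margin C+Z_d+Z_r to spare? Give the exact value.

collect terms ⇒ (1/4)·v_R² + (17/25)·v_R + (-861/8000) = 0
  disc = (17/25)² − 4·(1/4)·(-861/8000) = 22801/40000 ; √disc = 151/200
  v_R = (−(17/25) + 151/200) / (2·(1/4)) = 3/20 m/s
check:
T_s = v_R/a_R = (3/20)/2 = 0.0750 s
robot in T_r: 0.1500·0.0800 = 0.0120 m
braking distance = 0.1500²/(2·2.0000) = 0.0056 m
human closes 1.2000·0.1550 = 0.1860 m
residual clearance needed = 0.0000+0.1000+0.0800 = 0.1800 m
sum ≈ 0.0120+0.0056+0.1860+0.1800 ≈ 0.3836 m = S ✓

v_R_max = 3/20 m/s = 0.1500 m/s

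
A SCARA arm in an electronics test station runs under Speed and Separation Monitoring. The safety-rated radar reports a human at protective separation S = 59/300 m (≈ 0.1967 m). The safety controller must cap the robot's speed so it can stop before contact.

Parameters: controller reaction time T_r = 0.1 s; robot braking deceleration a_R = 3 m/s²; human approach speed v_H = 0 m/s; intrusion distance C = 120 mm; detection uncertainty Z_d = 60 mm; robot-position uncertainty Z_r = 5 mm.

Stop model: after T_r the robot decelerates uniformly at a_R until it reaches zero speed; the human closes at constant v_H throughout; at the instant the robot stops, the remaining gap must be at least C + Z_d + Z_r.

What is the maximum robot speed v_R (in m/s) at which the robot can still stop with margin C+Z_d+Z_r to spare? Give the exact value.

quadratic (1/6)·v² + (1/10)·v + (-7/600) = 0
  disc = (1/10)² − 4·(1/6)·(-7/600) = 4/225 ; √disc = 2/15
  v_R = (−(1/10) + 2/15) / (2·(1/6)) = 1/10 m/s
check:
stop time T_s = (1/10)/3 = 0.0333 s
robot covers v_R·T_r = 0.1000·0.1000 = 0.0100 m before braking
robot under decel: 0.1000²/(2·3.0000) = 0.0017 m
person approaches 0.0000·(0.1000+0.0333) = 0.0000 m
margins: 0.1200+0.0600+0.0050 = 0.1850 m
sum ≈ 0.0100+0.0017+0.0000+0.1850 ≈ 0.1967 m = S ✓

v_R_max = 1/10 m/s = 0.1000 m/s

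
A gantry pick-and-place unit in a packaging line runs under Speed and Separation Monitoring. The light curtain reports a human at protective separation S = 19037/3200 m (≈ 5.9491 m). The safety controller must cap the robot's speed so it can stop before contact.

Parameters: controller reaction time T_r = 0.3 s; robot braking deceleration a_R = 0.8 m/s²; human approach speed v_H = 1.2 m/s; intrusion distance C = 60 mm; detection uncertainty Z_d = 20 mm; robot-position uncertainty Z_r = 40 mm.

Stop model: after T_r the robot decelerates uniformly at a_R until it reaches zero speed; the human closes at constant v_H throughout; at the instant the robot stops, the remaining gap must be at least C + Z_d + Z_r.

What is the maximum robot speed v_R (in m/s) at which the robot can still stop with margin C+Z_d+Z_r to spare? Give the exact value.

collect terms ⇒ (5/8)·v_R² + (9/5)·v_R + (-17501/3200) = 0
  disc = (9/5)² − 4·(5/8)·(-17501/3200) = 108241/6400 ; √disc = 329/80
  v_R = (−(9/5) + 329/80) / (2·(5/8)) = 37/20 m/s
check:
T_s = v_R/a_R = (37/20)/(4/5) = 2.3125 s
robot covers v_R·T_r = 1.8500·0.3000 = 0.5550 m before braking
robot under decel: 1.8500²/(2·0.8000) = 2.1391 m
person approaches 1.2000·(0.3000+2.3125) = 3.1350 m
margins: 0.0600+0.0200+0.0400 = 0.1200 m
sum ≈ 0.5550+2.1391+3.1350+0.1200 ≈ 5.9491 m = S ✓

v_R_max = 37/20 m/s = 1.8500 m/s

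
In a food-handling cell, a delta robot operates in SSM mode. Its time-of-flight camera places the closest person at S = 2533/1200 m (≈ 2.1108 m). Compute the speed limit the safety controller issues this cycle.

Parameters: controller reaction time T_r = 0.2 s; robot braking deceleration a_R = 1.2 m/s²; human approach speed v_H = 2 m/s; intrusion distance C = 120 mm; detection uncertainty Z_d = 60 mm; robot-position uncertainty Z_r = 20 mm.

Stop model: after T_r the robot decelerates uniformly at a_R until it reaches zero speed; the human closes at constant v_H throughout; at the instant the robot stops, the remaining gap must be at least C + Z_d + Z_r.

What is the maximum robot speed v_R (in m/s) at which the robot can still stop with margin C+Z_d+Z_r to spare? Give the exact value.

at the boundary: (5/12)·v² + (28/15)·v + (-1813/1200) = 0
  disc = (28/15)² − 4·(5/12)·(-1813/1200) = 2401/400 ; √disc = 49/20
  v_R = (−(28/15) + 49/20) / (2·(5/12)) = 7/10 m/s
check:
T_s = v_R/a_R = (7/10)/(6/5) = 0.5833 s
robot covers v_R·T_r = 0.7000·0.2000 = 0.1400 m before braking
braking distance = 0.7000²/(2·1.2000) = 0.2042 m
human closes 2.0000·0.7833 = 1.5667 m
residual clearance needed = 0.1200+0.0600+0.0200 = 0.2000 m
sum ≈ 0.1400+0.2042+1.5667+0.2000 ≈ 2.1108 m = S ✓

v_R_max = 7/10 m/s = 0.7000 m/s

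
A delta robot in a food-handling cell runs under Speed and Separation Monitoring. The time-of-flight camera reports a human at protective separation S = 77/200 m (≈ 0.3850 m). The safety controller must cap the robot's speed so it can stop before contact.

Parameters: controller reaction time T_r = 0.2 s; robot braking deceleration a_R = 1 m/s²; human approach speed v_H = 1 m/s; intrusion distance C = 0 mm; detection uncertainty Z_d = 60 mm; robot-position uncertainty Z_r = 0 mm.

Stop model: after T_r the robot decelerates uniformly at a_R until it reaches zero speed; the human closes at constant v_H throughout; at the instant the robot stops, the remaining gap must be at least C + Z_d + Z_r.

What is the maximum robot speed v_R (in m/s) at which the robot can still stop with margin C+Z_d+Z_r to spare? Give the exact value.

v_R_max = 1/10 m/s = 0.1000 m/s

at the boundary: (1/2)·v² + (6/5)·v + (-1/8) = 0
  disc = (6/5)² − 4·(1/2)·(-1/8) = 169/100 ; √disc = 13/10
  v_R = (−(6/5) + 13/10) / (2·(1/2)) = 1/10 m/s
check:
T_s = v_R/a_R = (1/10)/1 = 0.1000 s
robot in T_r: 0.1000·0.2000 = 0.0200 m
robot covers 0.1000·0.1000 − ½·1.0000·0.1000² = 0.0050 m while stopping
human over T_r+T_s: 1.0000·(0.2000+0.1000) = 0.3000 m
residual clearance needed = 0.0000+0.0600+0.0000 = 0.0600 m
sum ≈ 0.0200+0.0050+0.3000+0.0600 ≈ 0.3850 m = S ✓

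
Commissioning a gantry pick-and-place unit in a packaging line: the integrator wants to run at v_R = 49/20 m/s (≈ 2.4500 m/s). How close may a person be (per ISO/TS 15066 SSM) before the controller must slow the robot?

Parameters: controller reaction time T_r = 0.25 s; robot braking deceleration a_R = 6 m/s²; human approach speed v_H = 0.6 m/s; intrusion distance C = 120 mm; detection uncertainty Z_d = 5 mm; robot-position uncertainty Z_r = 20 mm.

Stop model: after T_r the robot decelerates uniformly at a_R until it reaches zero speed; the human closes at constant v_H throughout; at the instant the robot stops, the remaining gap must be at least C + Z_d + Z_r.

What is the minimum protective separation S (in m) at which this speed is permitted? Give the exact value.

stop time T_s = (49/20)/6 = 0.4083 s
robot in T_r: 2.4500·0.2500 = 0.6125 m
robot covers 2.4500·0.4083 − ½·6.0000·0.4083² = 0.5002 m while stopping
human over T_r+T_s: 0.6000·(0.2500+0.4083) = 0.3950 m
residual clearance needed = 0.1200+0.0050+0.0200 = 0.1450 m
S_min ≈ 0.6125+0.5002+0.3950+0.1450  ⇒  S_min = 7933/4800 m

S_min = 7933/4800 m = 1.6527 m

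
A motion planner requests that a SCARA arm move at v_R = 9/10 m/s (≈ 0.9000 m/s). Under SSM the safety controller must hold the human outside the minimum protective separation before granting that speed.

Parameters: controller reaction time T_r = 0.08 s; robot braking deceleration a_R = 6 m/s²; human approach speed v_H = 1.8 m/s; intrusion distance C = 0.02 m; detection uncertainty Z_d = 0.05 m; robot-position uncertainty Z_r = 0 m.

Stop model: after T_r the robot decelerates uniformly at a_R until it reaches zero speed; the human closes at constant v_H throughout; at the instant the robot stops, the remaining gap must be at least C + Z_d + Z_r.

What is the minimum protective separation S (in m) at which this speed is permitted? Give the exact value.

S_min = 1247/2000 m = 0.6235 m

stop time T_s = (9/10)/6 = 0.1500 s
robot in T_r: 0.9000·0.0800 = 0.0720 m
braking distance = 0.9000²/(2·6.0000) = 0.0675 m
human closes 1.8000·0.2300 = 0.4140 m
residual clearance needed = 0.0200+0.0500+0.0000 = 0.0700 m
S_min ≈ 0.0720+0.0675+0.4140+0.0700  ⇒  S_min = 1247/2000 m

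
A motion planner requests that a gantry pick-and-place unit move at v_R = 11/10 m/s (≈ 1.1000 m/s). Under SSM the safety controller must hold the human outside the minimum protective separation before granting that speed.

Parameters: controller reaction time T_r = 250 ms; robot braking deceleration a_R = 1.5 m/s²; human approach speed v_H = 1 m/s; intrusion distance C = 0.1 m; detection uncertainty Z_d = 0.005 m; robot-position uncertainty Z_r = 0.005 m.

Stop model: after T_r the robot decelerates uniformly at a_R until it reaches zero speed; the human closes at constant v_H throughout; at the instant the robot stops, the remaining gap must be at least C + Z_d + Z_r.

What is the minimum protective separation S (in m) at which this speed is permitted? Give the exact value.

S_min = 1063/600 m = 1.7717 m

stop time T_s = (11/10)/(3/2) = 0.7333 s
robot covers v_R·T_r = 1.1000·0.2500 = 0.2750 m before braking
robot under decel: 1.1000²/(2·1.5000) = 0.4033 m
person approaches 1.0000·(0.2500+0.7333) = 0.9833 m
margins: 0.1000+0.0050+0.0050 = 0.1100 m
S_min ≈ 0.2750+0.4033+0.9833+0.1100  ⇒  S_min = 1063/600 m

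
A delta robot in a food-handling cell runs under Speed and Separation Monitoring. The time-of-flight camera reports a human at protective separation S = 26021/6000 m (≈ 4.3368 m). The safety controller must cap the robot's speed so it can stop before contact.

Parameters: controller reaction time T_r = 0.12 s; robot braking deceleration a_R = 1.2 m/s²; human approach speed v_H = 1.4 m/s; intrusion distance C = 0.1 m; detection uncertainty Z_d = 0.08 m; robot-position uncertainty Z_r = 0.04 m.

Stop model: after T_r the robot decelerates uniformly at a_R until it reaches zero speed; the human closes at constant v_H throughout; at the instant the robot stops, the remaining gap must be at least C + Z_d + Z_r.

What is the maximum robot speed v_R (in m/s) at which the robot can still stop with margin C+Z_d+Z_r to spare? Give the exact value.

at the boundary: (5/12)·v² + (193/150)·v + (-23693/6000) = 0
  disc = (193/150)² − 4·(5/12)·(-23693/6000) = 82369/10000 ; √disc = 287/100
  v_R = (−(193/150) + 287/100) / (2·(5/12)) = 19/10 m/s
check:
stop time T_s = (19/10)/(6/5) = 1.5833 s
robot in T_r: 1.9000·0.1200 = 0.2280 m
robot covers 1.9000·1.5833 − ½·1.2000·1.5833² = 1.5042 m while stopping
human over T_r+T_s: 1.4000·(0.1200+1.5833) = 2.3847 m
C+Z_d+Z_r = 0.1000+0.0800+0.0400 = 0.2200 m
sum ≈ 0.2280+1.5042+2.3847+0.2200 ≈ 4.3368 m = S ✓

v_R_max = 19/10 m/s = 1.9000 m/s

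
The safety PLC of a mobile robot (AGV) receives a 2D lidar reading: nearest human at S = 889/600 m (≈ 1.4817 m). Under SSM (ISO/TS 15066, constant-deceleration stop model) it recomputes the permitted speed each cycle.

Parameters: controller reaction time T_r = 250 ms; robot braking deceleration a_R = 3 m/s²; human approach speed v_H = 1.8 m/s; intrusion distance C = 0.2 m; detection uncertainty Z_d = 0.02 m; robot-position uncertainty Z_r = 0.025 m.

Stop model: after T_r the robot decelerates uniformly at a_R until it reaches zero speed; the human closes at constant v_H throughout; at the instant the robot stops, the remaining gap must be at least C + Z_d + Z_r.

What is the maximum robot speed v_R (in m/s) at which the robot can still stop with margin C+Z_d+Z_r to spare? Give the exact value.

at the boundary: (1/6)·v² + (17/20)·v + (-59/75) = 0
  disc = (17/20)² − 4·(1/6)·(-59/75) = 4489/3600 ; √disc = 67/60
  v_R = (−(17/20) + 67/60) / (2·(1/6)) = 4/5 m/s
check:
T_s = v_R/a_R = (4/5)/3 = 0.2667 s
robot in T_r: 0.8000·0.2500 = 0.2000 m
robot under decel: 0.8000²/(2·3.0000) = 0.1067 m
person approaches 1.8000·(0.2500+0.2667) = 0.9300 m
margins: 0.2000+0.0200+0.0250 = 0.2450 m
sum ≈ 0.2000+0.1067+0.9300+0.2450 ≈ 1.4817 m = S ✓

v_R_max = 4/5 m/s = 0.8000 m/s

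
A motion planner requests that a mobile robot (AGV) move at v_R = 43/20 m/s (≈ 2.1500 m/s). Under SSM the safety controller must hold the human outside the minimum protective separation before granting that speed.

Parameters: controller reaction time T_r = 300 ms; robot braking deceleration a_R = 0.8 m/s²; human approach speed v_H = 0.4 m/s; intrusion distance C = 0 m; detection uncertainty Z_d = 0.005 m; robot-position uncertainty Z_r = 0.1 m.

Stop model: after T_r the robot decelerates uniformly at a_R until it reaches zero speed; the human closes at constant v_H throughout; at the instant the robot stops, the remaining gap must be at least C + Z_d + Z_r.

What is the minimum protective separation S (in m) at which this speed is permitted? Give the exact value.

braking lasts T_s = (43/20)/(4/5) = 2.6875 s
reaction-phase robot travel = 2.1500·0.3000 = 0.6450 m
braking distance = 2.1500²/(2·0.8000) = 2.8891 m
human closes 0.4000·2.9875 = 1.1950 m
C+Z_d+Z_r = 0.0000+0.0050+0.1000 = 0.1050 m
S_min ≈ 0.6450+2.8891+1.1950+0.1050  ⇒  S_min = 15469/3200 m

S_min = 15469/3200 m = 4.8341 m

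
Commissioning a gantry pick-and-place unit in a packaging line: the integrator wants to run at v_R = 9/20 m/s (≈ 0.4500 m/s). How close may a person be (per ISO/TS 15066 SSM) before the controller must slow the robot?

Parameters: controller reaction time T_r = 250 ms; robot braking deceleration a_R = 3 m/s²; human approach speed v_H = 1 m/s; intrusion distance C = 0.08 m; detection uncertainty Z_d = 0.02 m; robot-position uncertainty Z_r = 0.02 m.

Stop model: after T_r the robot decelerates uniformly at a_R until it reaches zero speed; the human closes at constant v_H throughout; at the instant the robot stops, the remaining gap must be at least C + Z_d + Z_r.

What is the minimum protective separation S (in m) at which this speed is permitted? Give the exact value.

S_min = 533/800 m = 0.6663 m

T_s = v_R/a_R = (9/20)/3 = 0.1500 s
robot in T_r: 0.4500·0.2500 = 0.1125 m
braking distance = 0.4500²/(2·3.0000) = 0.0338 m
human closes 1.0000·0.4000 = 0.4000 m
residual clearance needed = 0.0800+0.0200+0.0200 = 0.1200 m
S_min ≈ 0.1125+0.0338+0.4000+0.1200  ⇒  S_min = 533/800 m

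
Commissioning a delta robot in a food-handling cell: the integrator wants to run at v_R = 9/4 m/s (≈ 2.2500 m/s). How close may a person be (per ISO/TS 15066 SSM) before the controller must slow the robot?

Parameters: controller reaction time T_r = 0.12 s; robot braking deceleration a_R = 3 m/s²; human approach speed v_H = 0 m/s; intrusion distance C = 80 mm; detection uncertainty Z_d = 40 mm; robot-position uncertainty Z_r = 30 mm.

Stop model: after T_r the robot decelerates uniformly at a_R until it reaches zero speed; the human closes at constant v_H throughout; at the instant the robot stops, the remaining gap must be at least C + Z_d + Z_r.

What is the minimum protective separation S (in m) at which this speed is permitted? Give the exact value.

S_min = 1011/800 m = 1.2637 m

braking lasts T_s = (9/4)/3 = 0.7500 s
robot in T_r: 2.2500·0.1200 = 0.2700 m
robot under decel: 2.2500²/(2·3.0000) = 0.8438 m
human over T_r+T_s: 0.0000·(0.1200+0.7500) = 0.0000 m
C+Z_d+Z_r = 0.0800+0.0400+0.0300 = 0.1500 m
S_min ≈ 0.2700+0.8438+0.0000+0.1500  ⇒  S_min = 1011/800 m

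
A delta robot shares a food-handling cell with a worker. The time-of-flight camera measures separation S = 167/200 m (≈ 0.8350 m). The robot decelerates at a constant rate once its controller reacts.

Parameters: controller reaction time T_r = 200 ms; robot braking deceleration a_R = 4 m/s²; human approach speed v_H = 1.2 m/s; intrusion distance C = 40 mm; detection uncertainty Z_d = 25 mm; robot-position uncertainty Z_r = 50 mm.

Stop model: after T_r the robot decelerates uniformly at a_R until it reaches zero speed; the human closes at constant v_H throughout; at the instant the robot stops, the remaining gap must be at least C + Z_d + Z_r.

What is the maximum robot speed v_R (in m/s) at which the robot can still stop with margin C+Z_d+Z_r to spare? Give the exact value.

v_R_max = 4/5 m/s = 0.8000 m/s

collect terms ⇒ (1/8)·v_R² + (1/2)·v_R + (-12/25) = 0
  disc = (1/2)² − 4·(1/8)·(-12/25) = 49/100 ; √disc = 7/10
  v_R = (−(1/2) + 7/10) / (2·(1/8)) = 4/5 m/s
check:
stop time T_s = (4/5)/4 = 0.2000 s
reaction-phase robot travel = 0.8000·0.2000 = 0.1600 m
braking distance = 0.8000²/(2·4.0000) = 0.0800 m
human over T_r+T_s: 1.2000·(0.2000+0.2000) = 0.4800 m
C+Z_d+Z_r = 0.0400+0.0250+0.0500 = 0.1150 m
sum ≈ 0.1600+0.0800+0.4800+0.1150 ≈ 0.8350 m = S ✓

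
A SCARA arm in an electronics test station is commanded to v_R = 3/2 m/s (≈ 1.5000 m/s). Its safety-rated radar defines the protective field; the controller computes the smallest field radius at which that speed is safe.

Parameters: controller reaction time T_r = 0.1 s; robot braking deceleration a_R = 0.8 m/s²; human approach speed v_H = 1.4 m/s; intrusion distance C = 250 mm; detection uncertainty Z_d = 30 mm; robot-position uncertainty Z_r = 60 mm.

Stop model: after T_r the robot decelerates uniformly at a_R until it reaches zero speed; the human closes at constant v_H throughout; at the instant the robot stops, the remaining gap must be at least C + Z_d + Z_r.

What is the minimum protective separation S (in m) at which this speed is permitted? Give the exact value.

braking lasts T_s = (3/2)/(4/5) = 1.8750 s
robot covers v_R·T_r = 1.5000·0.1000 = 0.1500 m before braking
robot under decel: 1.5000²/(2·0.8000) = 1.4062 m
human closes 1.4000·1.9750 = 2.7650 m
residual clearance needed = 0.2500+0.0300+0.0600 = 0.3400 m
S_min ≈ 0.1500+1.4062+2.7650+0.3400  ⇒  S_min = 3729/800 m

S_min = 3729/800 m = 4.6612 m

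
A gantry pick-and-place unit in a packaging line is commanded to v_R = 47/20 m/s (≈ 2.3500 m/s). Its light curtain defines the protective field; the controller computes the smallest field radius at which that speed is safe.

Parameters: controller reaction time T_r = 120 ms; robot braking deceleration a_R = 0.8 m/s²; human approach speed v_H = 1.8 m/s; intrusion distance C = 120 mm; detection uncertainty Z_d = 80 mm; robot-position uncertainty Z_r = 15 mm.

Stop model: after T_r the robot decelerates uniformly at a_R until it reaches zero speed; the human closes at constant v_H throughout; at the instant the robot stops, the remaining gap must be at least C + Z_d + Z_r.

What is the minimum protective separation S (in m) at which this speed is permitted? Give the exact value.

S_min = 151233/16000 m = 9.4521 m

braking lasts T_s = (47/20)/(4/5) = 2.9375 s
robot in T_r: 2.3500·0.1200 = 0.2820 m
robot covers 2.3500·2.9375 − ½·0.8000·2.9375² = 3.4516 m while stopping
human over T_r+T_s: 1.8000·(0.1200+2.9375) = 5.5035 m
margins: 0.1200+0.0800+0.0150 = 0.2150 m
S_min ≈ 0.2820+3.4516+5.5035+0.2150  ⇒  S_min = 151233/16000 m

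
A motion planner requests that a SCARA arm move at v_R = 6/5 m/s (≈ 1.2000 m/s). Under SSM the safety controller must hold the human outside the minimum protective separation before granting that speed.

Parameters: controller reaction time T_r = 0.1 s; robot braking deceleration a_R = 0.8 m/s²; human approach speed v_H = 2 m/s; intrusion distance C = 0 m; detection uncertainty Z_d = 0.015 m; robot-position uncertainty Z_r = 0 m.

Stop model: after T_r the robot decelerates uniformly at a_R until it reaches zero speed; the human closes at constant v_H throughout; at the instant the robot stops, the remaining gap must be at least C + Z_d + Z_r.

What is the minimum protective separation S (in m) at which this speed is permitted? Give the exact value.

S_min = 847/200 m = 4.2350 m

T_s = v_R/a_R = (6/5)/(4/5) = 1.5000 s
robot covers v_R·T_r = 1.2000·0.1000 = 0.1200 m before braking
robot under decel: 1.2000²/(2·0.8000) = 0.9000 m
person approaches 2.0000·(0.1000+1.5000) = 3.2000 m
residual clearance needed = 0.0000+0.0150+0.0000 = 0.0150 m
S_min ≈ 0.1200+0.9000+3.2000+0.0150  ⇒  S_min = 847/200 m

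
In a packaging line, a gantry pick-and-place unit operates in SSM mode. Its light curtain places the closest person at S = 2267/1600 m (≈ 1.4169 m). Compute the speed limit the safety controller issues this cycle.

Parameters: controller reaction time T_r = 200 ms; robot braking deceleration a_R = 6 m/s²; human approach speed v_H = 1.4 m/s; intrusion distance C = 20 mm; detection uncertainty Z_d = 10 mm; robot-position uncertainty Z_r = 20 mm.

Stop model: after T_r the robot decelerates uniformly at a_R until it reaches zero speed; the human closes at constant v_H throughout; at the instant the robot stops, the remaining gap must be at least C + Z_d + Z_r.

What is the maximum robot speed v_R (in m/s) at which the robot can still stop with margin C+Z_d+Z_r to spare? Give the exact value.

collect terms ⇒ (1/12)·v_R² + (13/30)·v_R + (-1739/1600) = 0
  disc = (13/30)² − 4·(1/12)·(-1739/1600) = 7921/14400 ; √disc = 89/120
  v_R = (−(13/30) + 89/120) / (2·(1/12)) = 37/20 m/s
check:
stop time T_s = (37/20)/6 = 0.3083 s
robot in T_r: 1.8500·0.2000 = 0.3700 m
braking distance = 1.8500²/(2·6.0000) = 0.2852 m
person approaches 1.4000·(0.2000+0.3083) = 0.7117 m
C+Z_d+Z_r = 0.0200+0.0100+0.0200 = 0.0500 m
sum ≈ 0.3700+0.2852+0.7117+0.0500 ≈ 1.4169 m = S ✓

v_R_max = 37/20 m/s = 1.8500 m/s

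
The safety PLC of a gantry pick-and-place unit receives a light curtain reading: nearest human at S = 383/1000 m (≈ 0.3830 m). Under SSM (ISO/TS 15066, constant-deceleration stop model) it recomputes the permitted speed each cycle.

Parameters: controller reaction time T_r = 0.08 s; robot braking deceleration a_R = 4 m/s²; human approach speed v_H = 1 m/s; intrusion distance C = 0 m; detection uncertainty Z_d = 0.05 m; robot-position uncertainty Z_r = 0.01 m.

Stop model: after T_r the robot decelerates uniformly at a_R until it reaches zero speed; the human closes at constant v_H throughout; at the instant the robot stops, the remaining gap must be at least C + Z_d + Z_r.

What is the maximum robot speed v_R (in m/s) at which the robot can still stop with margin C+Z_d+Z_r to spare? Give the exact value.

v_R_max = 3/5 m/s = 0.6000 m/s

at the boundary: (1/8)·v² + (33/100)·v + (-243/1000) = 0
  disc = (33/100)² − 4·(1/8)·(-243/1000) = 144/625 ; √disc = 12/25
  v_R = (−(33/100) + 12/25) / (2·(1/8)) = 3/5 m/s
check:
stop time T_s = (3/5)/4 = 0.1500 s
robot covers v_R·T_r = 0.6000·0.0800 = 0.0480 m before braking
robot under decel: 0.6000²/(2·4.0000) = 0.0450 m
person approaches 1.0000·(0.0800+0.1500) = 0.2300 m
C+Z_d+Z_r = 0.0000+0.0500+0.0100 = 0.0600 m
sum ≈ 0.0480+0.0450+0.2300+0.0600 ≈ 0.3830 m = S ✓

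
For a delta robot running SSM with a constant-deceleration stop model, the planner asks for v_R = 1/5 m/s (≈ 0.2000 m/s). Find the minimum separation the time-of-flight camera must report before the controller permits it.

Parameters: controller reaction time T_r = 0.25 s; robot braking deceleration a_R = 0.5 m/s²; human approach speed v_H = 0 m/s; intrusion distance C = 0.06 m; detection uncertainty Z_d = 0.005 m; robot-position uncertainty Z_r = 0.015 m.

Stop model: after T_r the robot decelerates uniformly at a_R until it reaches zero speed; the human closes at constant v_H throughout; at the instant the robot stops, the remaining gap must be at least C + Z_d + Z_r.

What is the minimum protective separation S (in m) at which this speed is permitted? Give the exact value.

braking lasts T_s = (1/5)/(1/2) = 0.4000 s
robot in T_r: 0.2000·0.2500 = 0.0500 m
robot under decel: 0.2000²/(2·0.5000) = 0.0400 m
human over T_r+T_s: 0.0000·(0.2500+0.4000) = 0.0000 m
C+Z_d+Z_r = 0.0600+0.0050+0.0150 = 0.0800 m
S_min ≈ 0.0500+0.0400+0.0000+0.0800  ⇒  S_min = 17/100 m

S_min = 17/100 m = 0.1700 m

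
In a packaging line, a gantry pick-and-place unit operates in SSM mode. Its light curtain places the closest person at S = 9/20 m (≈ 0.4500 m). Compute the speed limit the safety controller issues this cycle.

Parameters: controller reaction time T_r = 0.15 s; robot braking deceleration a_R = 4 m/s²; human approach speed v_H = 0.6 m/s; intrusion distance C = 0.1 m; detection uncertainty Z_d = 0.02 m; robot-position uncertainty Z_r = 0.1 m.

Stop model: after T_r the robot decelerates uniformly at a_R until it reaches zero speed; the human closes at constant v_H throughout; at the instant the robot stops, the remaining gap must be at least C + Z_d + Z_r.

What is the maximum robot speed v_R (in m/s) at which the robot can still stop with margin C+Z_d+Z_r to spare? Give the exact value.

quadratic (1/8)·v² + (3/10)·v + (-7/50) = 0
  disc = (3/10)² − 4·(1/8)·(-7/50) = 4/25 ; √disc = 2/5
  v_R = (−(3/10) + 2/5) / (2·(1/8)) = 2/5 m/s
check:
stop time T_s = (2/5)/4 = 0.1000 s
robot in T_r: 0.4000·0.1500 = 0.0600 m
robot covers 0.4000·0.1000 − ½·4.0000·0.1000² = 0.0200 m while stopping
human closes 0.6000·0.2500 = 0.1500 m
residual clearance needed = 0.1000+0.0200+0.1000 = 0.2200 m
sum ≈ 0.0600+0.0200+0.1500+0.2200 ≈ 0.4500 m = S ✓

v_R_max = 2/5 m/s = 0.4000 m/s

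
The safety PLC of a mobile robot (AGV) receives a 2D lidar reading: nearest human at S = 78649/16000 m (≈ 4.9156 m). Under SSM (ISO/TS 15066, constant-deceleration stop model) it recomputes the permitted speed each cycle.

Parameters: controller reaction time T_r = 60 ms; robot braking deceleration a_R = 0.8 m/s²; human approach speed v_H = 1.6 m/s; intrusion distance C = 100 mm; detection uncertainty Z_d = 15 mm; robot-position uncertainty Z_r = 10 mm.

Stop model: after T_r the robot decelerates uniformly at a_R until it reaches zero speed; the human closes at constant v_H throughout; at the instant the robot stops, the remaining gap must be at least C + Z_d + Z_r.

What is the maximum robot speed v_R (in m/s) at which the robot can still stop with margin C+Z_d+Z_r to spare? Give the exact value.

v_R_max = 31/20 m/s = 1.5500 m/s

quadratic (5/8)·v² + (103/50)·v + (-75113/16000) = 0
  disc = (103/50)² − 4·(5/8)·(-75113/16000) = 2556801/160000 ; √disc = 1599/400
  v_R = (−(103/50) + 1599/400) / (2·(5/8)) = 31/20 m/s
check:
T_s = v_R/a_R = (31/20)/(4/5) = 1.9375 s
robot covers v_R·T_r = 1.5500·0.0600 = 0.0930 m before braking
robot covers 1.5500·1.9375 − ½·0.8000·1.9375² = 1.5016 m while stopping
person approaches 1.6000·(0.0600+1.9375) = 3.1960 m
residual clearance needed = 0.1000+0.0150+0.0100 = 0.1250 m
sum ≈ 0.0930+1.5016+3.1960+0.1250 ≈ 4.9156 m = S ✓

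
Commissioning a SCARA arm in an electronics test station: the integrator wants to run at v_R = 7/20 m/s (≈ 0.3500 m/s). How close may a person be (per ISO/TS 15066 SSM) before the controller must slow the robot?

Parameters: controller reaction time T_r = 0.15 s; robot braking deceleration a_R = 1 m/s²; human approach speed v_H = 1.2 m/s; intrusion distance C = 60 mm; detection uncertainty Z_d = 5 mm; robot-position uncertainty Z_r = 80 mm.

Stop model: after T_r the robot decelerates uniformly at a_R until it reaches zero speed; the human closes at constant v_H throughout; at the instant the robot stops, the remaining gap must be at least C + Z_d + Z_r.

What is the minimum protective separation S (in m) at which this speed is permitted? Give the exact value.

braking lasts T_s = (7/20)/1 = 0.3500 s
robot in T_r: 0.3500·0.1500 = 0.0525 m
robot covers 0.3500·0.3500 − ½·1.0000·0.3500² = 0.0612 m while stopping
human closes 1.2000·0.5000 = 0.6000 m
C+Z_d+Z_r = 0.0600+0.0050+0.0800 = 0.1450 m
S_min ≈ 0.0525+0.0612+0.6000+0.1450  ⇒  S_min = 687/800 m

S_min = 687/800 m = 0.8588 m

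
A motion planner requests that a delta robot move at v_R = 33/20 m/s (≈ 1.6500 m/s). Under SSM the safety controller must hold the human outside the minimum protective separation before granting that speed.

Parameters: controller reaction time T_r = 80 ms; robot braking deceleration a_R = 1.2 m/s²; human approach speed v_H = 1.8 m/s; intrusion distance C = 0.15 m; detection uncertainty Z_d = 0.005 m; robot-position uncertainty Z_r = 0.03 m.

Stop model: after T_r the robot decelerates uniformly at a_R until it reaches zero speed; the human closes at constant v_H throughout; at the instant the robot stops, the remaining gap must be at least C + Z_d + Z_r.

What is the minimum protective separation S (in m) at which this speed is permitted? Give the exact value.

S_min = 32563/8000 m = 4.0704 m

T_s = v_R/a_R = (33/20)/(6/5) = 1.3750 s
robot covers v_R·T_r = 1.6500·0.0800 = 0.1320 m before braking
robot covers 1.6500·1.3750 − ½·1.2000·1.3750² = 1.1344 m while stopping
human over T_r+T_s: 1.8000·(0.0800+1.3750) = 2.6190 m
C+Z_d+Z_r = 0.1500+0.0050+0.0300 = 0.1850 m
S_min ≈ 0.1320+1.1344+2.6190+0.1850  ⇒  S_min = 32563/8000 m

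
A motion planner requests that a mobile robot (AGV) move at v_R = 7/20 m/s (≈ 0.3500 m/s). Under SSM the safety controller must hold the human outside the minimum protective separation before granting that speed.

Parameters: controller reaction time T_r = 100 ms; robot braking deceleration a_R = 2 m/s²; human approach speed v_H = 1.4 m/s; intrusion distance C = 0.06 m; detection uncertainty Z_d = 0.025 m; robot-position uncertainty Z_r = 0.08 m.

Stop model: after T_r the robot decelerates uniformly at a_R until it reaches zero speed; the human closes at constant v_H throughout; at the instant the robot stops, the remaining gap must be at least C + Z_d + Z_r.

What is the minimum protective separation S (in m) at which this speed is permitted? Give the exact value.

T_s = v_R/a_R = (7/20)/2 = 0.1750 s
reaction-phase robot travel = 0.3500·0.1000 = 0.0350 m
robot covers 0.3500·0.1750 − ½·2.0000·0.1750² = 0.0306 m while stopping
human closes 1.4000·0.2750 = 0.3850 m
margins: 0.0600+0.0250+0.0800 = 0.1650 m
S_min ≈ 0.0350+0.0306+0.3850+0.1650  ⇒  S_min = 197/320 m

S_min = 197/320 m = 0.6156 m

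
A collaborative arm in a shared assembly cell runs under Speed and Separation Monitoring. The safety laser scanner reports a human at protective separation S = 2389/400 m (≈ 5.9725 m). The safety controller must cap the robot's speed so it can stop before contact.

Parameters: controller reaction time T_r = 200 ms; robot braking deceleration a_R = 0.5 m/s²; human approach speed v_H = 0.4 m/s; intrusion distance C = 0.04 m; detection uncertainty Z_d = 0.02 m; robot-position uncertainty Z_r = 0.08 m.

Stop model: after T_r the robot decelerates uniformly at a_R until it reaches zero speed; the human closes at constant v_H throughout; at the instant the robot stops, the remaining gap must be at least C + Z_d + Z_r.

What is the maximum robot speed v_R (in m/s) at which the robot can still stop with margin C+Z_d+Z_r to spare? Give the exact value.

collect terms ⇒ (1)·v_R² + (1)·v_R + (-2301/400) = 0
  disc = (1)² − 4·(1)·(-2301/400) = 2401/100 ; √disc = 49/10
  v_R = (−(1) + 49/10) / (2·(1)) = 39/20 m/s
check:
stop time T_s = (39/20)/(1/2) = 3.9000 s
robot in T_r: 1.9500·0.2000 = 0.3900 m
robot under decel: 1.9500²/(2·0.5000) = 3.8025 m
human over T_r+T_s: 0.4000·(0.2000+3.9000) = 1.6400 m
residual clearance needed = 0.0400+0.0200+0.0800 = 0.1400 m
sum ≈ 0.3900+3.8025+1.6400+0.1400 ≈ 5.9725 m = S ✓

v_R_max = 39/20 m/s = 1.9500 m/s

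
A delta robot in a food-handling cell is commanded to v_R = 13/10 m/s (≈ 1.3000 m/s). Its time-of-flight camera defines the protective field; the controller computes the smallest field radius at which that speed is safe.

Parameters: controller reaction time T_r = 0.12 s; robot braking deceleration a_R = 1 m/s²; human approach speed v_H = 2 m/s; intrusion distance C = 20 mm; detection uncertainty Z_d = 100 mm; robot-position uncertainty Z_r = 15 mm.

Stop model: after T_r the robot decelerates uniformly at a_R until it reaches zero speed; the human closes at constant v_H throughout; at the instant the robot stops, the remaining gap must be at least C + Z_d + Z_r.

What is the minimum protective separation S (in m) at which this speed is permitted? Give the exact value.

stop time T_s = (13/10)/1 = 1.3000 s
robot covers v_R·T_r = 1.3000·0.1200 = 0.1560 m before braking
robot under decel: 1.3000²/(2·1.0000) = 0.8450 m
human over T_r+T_s: 2.0000·(0.1200+1.3000) = 2.8400 m
C+Z_d+Z_r = 0.0200+0.1000+0.0150 = 0.1350 m
S_min ≈ 0.1560+0.8450+2.8400+0.1350  ⇒  S_min = 497/125 m

S_min = 497/125 m = 3.9760 m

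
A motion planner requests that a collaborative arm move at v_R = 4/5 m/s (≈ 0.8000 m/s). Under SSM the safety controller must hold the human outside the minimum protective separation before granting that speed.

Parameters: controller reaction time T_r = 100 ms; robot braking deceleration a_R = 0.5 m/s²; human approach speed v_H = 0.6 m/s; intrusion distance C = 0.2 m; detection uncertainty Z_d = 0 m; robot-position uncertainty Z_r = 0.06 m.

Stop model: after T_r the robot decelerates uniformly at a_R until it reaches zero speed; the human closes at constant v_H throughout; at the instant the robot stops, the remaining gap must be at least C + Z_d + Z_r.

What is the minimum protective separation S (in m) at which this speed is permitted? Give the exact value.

stop time T_s = (4/5)/(1/2) = 1.6000 s
reaction-phase robot travel = 0.8000·0.1000 = 0.0800 m
robot covers 0.8000·1.6000 − ½·0.5000·1.6000² = 0.6400 m while stopping
person approaches 0.6000·(0.1000+1.6000) = 1.0200 m
residual clearance needed = 0.2000+0.0000+0.0600 = 0.2600 m
S_min ≈ 0.0800+0.6400+1.0200+0.2600  ⇒  S_min = 2 m

S_min = 2 m = 2.0000 m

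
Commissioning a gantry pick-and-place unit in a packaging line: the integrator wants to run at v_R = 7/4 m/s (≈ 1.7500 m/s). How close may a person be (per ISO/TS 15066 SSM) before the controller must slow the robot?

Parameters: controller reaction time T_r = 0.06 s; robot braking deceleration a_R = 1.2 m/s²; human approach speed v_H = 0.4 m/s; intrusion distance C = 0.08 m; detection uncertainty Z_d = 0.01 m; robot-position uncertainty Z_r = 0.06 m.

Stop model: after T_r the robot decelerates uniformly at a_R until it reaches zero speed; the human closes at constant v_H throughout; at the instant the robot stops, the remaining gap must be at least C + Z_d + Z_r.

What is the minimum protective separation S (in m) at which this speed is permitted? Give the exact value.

S_min = 17107/8000 m = 2.1384 m

T_s = v_R/a_R = (7/4)/(6/5) = 1.4583 s
robot covers v_R·T_r = 1.7500·0.0600 = 0.1050 m before braking
robot under decel: 1.7500²/(2·1.2000) = 1.2760 m
human closes 0.4000·1.5183 = 0.6073 m
C+Z_d+Z_r = 0.0800+0.0100+0.0600 = 0.1500 m
S_min ≈ 0.1050+1.2760+0.6073+0.1500  ⇒  S_min = 17107/8000 m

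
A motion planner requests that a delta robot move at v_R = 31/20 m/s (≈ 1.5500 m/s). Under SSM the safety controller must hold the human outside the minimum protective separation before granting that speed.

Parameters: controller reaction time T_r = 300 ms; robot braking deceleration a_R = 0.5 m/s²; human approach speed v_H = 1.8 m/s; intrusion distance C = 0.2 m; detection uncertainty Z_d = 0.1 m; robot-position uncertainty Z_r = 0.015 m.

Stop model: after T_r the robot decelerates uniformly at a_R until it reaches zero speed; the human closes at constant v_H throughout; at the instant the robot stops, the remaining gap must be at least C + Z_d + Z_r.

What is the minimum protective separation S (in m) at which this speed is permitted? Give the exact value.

braking lasts T_s = (31/20)/(1/2) = 3.1000 s
reaction-phase robot travel = 1.5500·0.3000 = 0.4650 m
robot covers 1.5500·3.1000 − ½·0.5000·3.1000² = 2.4025 m while stopping
person approaches 1.8000·(0.3000+3.1000) = 6.1200 m
margins: 0.2000+0.1000+0.0150 = 0.3150 m
S_min ≈ 0.4650+2.4025+6.1200+0.3150  ⇒  S_min = 3721/400 m

S_min = 3721/400 m = 9.3025 m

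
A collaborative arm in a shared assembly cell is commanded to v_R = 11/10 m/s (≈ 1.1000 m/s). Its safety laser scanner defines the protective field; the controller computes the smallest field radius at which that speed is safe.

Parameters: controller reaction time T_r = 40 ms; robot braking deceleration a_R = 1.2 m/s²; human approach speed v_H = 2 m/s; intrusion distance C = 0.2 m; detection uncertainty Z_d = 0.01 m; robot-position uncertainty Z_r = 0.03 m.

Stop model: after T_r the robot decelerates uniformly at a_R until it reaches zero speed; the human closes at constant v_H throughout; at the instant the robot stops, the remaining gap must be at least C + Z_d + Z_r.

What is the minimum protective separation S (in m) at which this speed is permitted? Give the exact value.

stop time T_s = (11/10)/(6/5) = 0.9167 s
robot covers v_R·T_r = 1.1000·0.0400 = 0.0440 m before braking
robot under decel: 1.1000²/(2·1.2000) = 0.5042 m
human closes 2.0000·0.9567 = 1.9133 m
residual clearance needed = 0.2000+0.0100+0.0300 = 0.2400 m
S_min ≈ 0.0440+0.5042+1.9133+0.2400  ⇒  S_min = 5403/2000 m

S_min = 5403/2000 m = 2.7015 m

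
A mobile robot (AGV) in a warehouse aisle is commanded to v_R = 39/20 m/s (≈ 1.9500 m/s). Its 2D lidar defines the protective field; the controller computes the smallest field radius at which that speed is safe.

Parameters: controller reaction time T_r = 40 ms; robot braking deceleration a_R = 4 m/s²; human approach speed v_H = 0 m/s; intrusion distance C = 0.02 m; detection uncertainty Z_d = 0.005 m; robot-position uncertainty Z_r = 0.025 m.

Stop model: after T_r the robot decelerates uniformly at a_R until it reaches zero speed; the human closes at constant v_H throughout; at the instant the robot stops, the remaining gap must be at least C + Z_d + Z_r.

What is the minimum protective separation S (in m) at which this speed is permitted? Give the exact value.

S_min = 9653/16000 m = 0.6033 m

braking lasts T_s = (39/20)/4 = 0.4875 s
reaction-phase robot travel = 1.9500·0.0400 = 0.0780 m
robot covers 1.9500·0.4875 − ½·4.0000·0.4875² = 0.4753 m while stopping
human closes 0.0000·0.5275 = 0.0000 m
C+Z_d+Z_r = 0.0200+0.0050+0.0250 = 0.0500 m
S_min ≈ 0.0780+0.4753+0.0000+0.0500  ⇒  S_min = 9653/16000 m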